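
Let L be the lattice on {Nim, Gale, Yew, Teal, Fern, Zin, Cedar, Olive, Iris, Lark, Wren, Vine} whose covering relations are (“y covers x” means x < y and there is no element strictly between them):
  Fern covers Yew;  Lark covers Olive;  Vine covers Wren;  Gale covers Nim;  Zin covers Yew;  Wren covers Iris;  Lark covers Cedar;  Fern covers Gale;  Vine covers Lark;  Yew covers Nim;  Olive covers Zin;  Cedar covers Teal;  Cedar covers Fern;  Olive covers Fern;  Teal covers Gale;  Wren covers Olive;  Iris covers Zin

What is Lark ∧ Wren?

Common lower bounds of {Lark, Wren}: Fern, Gale, Nim, Olive, Yew, Zin.
The greatest among these is Olive.

Olive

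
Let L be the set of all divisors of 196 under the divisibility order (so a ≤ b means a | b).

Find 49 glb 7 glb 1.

1

In the divisibility order, the meet is the greatest common divisor: gcd(49, 7, 1) = 1.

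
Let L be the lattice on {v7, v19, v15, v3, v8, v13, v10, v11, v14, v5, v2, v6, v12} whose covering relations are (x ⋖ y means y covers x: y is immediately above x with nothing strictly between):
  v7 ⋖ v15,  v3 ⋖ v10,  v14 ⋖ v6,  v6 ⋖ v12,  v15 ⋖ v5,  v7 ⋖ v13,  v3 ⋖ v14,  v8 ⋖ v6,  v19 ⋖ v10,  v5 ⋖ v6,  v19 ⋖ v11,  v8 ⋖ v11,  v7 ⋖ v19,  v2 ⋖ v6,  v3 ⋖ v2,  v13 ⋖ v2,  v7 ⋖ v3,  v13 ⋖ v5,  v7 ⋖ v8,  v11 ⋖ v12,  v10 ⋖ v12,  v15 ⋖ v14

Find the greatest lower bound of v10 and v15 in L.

v7

Common lower bounds of {v10, v15}: v7.
The greatest among these is v7.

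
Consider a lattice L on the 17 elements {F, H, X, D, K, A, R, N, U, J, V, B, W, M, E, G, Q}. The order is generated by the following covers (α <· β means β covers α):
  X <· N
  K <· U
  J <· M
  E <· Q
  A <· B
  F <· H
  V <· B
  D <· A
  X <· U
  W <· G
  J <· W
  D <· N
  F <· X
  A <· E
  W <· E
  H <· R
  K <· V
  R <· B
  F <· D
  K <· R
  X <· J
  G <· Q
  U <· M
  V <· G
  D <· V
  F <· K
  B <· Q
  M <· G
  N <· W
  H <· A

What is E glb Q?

Common lower bounds of {E, Q}: A, D, E, F, H, J, N, W, X.
The greatest among these is E.

E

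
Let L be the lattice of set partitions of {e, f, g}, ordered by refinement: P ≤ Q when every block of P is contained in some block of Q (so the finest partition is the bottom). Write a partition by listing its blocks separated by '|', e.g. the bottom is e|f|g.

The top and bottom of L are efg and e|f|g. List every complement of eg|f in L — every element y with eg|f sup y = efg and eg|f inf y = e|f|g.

ef|g, e|fg

Need y with eg|f ∨ y = efg and eg|f ∧ y = e|f|g.
Checking each element gives: ef|g, e|fg.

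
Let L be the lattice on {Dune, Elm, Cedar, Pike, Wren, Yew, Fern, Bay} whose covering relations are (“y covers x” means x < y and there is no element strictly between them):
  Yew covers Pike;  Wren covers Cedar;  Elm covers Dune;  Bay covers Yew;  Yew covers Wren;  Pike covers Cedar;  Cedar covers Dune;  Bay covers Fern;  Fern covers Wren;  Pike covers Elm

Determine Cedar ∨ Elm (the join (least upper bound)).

Pike

Common upper bounds of {Cedar, Elm}: Bay, Pike, Yew.
The least among these is Pike.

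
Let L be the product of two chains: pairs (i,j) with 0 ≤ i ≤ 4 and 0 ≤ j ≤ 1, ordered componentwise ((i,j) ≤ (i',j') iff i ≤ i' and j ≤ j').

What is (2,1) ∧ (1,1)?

Common lower bounds of {(2,1), (1,1)}: (0,0), (0,1), (1,0), (1,1).
The greatest among these is (1,1).

(1,1)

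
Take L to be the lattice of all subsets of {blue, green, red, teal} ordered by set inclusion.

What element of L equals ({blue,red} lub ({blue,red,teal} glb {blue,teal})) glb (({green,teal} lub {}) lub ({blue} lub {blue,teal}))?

{blue,red,teal} ∧ {blue,teal} = {blue,teal}
{blue,red} ∨ {blue,teal} = {blue,red,teal}
{green,teal} ∨ {} = {green,teal}
{blue} ∨ {blue,teal} = {blue,teal}
{green,teal} ∨ {blue,teal} = {blue,green,teal}
{blue,red,teal} ∧ {blue,green,teal} = {blue,teal}

{blue,teal}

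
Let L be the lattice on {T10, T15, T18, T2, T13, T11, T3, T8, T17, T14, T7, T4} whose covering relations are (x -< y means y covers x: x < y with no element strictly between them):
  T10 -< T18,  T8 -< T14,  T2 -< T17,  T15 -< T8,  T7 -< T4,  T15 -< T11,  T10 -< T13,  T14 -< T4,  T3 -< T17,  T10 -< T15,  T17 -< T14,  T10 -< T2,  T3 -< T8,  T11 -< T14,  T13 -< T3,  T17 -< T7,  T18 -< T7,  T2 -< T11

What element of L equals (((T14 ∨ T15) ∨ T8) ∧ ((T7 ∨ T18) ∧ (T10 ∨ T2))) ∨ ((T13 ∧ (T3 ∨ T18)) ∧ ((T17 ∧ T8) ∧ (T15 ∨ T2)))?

T14 ∨ T15 = T14
T14 ∨ T8 = T14
T7 ∨ T18 = T7
T10 ∨ T2 = T2
T7 ∧ T2 = T2
T14 ∧ T2 = T2
T3 ∨ T18 = T7
T13 ∧ T7 = T13
T17 ∧ T8 = T3
T15 ∨ T2 = T11
T3 ∧ T11 = T10
T13 ∧ T10 = T10
T2 ∨ T10 = T2

T2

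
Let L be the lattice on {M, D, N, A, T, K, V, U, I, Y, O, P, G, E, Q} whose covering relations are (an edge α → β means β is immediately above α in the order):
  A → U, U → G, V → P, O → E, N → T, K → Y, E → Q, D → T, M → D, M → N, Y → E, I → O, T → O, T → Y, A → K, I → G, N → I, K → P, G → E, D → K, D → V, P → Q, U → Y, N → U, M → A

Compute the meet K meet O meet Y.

D

Common lower bounds of {K, O, Y}: D, M.
The greatest among these is D.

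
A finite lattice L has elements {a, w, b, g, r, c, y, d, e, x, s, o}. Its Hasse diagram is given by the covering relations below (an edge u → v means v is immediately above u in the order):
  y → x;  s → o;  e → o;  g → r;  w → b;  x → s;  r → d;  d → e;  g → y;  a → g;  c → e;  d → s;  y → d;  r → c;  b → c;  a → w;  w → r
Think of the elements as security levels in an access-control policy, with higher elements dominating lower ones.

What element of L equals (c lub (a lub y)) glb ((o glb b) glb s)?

w

a ∨ y = y
c ∨ y = e
o ∧ b = b
b ∧ s = w
e ∧ w = w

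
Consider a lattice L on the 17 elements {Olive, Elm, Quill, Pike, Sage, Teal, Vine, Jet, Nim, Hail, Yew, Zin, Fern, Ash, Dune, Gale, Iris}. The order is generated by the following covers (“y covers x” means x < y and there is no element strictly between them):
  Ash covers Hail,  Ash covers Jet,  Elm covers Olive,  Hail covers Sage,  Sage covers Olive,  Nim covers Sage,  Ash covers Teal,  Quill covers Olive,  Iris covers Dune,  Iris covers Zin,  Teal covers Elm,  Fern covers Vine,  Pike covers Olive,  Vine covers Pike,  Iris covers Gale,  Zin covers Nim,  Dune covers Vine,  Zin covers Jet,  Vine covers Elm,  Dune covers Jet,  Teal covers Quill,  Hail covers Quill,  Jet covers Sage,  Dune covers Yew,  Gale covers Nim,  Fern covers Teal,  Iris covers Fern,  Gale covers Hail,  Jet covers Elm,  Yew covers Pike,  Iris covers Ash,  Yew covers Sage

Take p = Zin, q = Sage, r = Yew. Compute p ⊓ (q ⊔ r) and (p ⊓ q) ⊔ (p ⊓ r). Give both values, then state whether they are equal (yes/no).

Sage; Sage; yes

q ⊔ r = Yew, so p ⊓ (q ⊔ r) = Zin ⊓ Yew = Sage.
p ⊓ q = Sage and p ⊓ r = Sage, so (p ⊓ q) ⊔ (p ⊓ r) = Sage ⊔ Sage = Sage.
Equal: yes.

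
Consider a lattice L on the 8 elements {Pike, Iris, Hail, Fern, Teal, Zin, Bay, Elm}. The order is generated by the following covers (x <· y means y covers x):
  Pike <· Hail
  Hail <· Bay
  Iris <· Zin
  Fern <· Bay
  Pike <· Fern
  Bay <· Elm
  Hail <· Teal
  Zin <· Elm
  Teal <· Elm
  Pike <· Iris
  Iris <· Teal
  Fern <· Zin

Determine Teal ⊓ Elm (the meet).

Common lower bounds of {Teal, Elm}: Hail, Iris, Pike, Teal.
The greatest among these is Teal.

Teal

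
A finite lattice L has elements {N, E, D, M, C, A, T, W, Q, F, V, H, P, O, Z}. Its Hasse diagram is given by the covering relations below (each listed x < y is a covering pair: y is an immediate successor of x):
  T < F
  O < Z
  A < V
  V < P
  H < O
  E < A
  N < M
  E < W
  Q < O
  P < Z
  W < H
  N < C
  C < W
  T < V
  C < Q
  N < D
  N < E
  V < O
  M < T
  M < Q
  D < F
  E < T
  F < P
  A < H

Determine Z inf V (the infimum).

Common lower bounds of {Z, V}: A, E, M, N, T, V.
The greatest among these is V.

V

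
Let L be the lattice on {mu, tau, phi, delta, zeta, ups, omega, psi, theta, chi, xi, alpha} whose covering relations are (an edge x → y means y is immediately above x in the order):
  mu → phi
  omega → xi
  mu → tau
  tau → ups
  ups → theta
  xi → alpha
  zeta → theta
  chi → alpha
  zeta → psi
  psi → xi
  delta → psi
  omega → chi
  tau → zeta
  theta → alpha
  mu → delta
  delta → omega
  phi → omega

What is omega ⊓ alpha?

Common lower bounds of {omega, alpha}: delta, mu, omega, phi.
The greatest among these is omega.

omega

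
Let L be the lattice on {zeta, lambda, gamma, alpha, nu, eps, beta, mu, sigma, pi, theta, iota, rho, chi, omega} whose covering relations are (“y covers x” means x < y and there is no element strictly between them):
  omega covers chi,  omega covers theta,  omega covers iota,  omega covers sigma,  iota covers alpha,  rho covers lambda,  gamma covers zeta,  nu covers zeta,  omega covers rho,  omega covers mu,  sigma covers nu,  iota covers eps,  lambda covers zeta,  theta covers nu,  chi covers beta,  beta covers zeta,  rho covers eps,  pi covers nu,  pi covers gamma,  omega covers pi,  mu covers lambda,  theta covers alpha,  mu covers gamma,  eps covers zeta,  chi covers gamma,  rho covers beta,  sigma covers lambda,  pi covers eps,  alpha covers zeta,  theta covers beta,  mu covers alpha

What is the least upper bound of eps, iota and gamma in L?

omega

Common upper bounds of {eps, iota, gamma}: omega.
The least among these is omega.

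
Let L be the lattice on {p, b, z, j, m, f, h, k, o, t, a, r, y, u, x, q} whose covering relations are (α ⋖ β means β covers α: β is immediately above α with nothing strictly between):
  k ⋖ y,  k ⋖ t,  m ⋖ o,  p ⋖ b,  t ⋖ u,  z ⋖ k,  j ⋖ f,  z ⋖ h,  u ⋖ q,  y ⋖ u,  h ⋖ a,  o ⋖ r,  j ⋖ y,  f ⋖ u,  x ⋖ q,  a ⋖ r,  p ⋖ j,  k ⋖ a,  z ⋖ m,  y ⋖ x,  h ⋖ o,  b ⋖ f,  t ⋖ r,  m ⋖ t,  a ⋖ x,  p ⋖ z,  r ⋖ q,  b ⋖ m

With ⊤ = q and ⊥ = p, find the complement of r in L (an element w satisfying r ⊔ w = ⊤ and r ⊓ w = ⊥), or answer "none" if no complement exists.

j

Need w with r ∨ w = q and r ∧ w = p.
Checking each element gives: j.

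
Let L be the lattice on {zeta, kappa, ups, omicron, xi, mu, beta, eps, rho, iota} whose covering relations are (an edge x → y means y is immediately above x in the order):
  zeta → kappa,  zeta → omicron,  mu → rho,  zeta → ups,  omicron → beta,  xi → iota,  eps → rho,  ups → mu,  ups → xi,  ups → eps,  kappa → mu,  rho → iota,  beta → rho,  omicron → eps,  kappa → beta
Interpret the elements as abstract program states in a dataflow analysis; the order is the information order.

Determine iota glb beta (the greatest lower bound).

Common lower bounds of {iota, beta}: beta, kappa, omicron, zeta.
The greatest among these is beta.

beta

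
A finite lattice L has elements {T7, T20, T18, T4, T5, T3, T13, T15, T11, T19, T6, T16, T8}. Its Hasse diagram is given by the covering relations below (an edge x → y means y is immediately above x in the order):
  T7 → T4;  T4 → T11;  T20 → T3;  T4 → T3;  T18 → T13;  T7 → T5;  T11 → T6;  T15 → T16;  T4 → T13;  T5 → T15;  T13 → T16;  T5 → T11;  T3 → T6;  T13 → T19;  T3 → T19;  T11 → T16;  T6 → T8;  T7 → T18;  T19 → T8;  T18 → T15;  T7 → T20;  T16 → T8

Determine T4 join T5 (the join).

T11

Common upper bounds of {T4, T5}: T11, T16, T6, T8.
The least among these is T11.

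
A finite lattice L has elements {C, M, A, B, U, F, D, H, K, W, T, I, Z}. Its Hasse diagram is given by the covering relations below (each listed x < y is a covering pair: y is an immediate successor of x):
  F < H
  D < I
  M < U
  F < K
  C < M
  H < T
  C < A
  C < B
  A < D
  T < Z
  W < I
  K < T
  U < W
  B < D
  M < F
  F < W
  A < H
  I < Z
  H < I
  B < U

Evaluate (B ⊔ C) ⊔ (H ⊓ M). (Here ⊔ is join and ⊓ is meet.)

B ∨ C = B
H ∧ M = M
B ∨ M = U

U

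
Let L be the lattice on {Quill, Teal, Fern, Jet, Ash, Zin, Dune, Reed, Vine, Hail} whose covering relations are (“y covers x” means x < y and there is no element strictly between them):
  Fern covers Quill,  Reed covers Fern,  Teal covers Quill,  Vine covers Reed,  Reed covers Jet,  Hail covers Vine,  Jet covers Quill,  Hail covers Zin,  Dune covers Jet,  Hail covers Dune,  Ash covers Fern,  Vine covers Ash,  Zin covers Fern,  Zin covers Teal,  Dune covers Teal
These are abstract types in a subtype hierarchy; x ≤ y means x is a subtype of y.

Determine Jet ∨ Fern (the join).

Common upper bounds of {Jet, Fern}: Hail, Reed, Vine.
The least among these is Reed.

Reed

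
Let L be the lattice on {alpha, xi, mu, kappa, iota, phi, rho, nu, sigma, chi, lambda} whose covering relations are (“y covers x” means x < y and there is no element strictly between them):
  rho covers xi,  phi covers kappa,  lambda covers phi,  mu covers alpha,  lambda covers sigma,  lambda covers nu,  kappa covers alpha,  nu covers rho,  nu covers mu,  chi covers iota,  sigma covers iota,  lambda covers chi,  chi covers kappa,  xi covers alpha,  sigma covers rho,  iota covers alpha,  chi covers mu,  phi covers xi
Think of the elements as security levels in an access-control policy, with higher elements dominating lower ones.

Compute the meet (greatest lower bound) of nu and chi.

Common lower bounds of {nu, chi}: alpha, mu.
The greatest among these is mu.

mu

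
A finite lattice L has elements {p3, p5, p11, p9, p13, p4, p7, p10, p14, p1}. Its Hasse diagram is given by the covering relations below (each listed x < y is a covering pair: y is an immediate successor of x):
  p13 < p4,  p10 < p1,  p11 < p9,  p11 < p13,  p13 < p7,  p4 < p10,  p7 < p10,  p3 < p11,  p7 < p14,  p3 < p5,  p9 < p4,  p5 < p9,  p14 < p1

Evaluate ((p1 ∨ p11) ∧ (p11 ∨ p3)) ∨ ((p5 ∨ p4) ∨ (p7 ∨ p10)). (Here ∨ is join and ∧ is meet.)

p10

p1 ∨ p11 = p1
p11 ∨ p3 = p11
p1 ∧ p11 = p11
p5 ∨ p4 = p4
p7 ∨ p10 = p10
p4 ∨ p10 = p10
p11 ∨ p10 = p10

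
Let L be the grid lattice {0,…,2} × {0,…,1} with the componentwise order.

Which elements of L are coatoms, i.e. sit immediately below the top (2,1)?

The coatoms are exactly the elements covered by (2,1): (1,1), (2,0).

(1,1), (2,0)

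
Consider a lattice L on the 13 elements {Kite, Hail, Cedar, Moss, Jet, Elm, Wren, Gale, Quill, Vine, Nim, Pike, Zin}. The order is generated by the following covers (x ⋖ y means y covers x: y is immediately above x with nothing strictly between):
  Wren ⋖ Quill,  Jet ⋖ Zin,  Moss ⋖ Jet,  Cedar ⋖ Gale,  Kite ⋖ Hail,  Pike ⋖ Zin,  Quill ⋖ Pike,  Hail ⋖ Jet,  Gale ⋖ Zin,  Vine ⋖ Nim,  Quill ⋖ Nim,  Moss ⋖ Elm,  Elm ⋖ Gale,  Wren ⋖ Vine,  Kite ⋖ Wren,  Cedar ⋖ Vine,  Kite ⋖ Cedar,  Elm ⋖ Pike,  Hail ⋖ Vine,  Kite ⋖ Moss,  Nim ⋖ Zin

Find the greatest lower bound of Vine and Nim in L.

Common lower bounds of {Vine, Nim}: Cedar, Hail, Kite, Vine, Wren.
The greatest among these is Vine.

Vine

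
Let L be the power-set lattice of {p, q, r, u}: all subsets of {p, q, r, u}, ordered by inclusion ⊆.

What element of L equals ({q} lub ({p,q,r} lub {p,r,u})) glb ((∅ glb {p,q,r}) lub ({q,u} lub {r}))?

{q,r,u}

{p,q,r} ∨ {p,r,u} = {p,q,r,u}
{q} ∨ {p,q,r,u} = {p,q,r,u}
∅ ∧ {p,q,r} = ∅
{q,u} ∨ {r} = {q,r,u}
∅ ∨ {q,r,u} = {q,r,u}
{p,q,r,u} ∧ {q,r,u} = {q,r,u}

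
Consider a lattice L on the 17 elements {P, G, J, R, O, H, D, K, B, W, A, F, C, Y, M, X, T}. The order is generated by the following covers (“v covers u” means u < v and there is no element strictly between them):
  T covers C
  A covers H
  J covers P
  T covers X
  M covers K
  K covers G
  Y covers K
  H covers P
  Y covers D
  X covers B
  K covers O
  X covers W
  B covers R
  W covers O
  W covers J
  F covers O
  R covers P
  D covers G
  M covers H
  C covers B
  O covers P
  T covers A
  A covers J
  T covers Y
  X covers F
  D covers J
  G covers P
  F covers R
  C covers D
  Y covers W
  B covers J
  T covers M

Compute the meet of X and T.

Common lower bounds of {X, T}: B, F, J, O, P, R, W, X.
The greatest among these is X.

X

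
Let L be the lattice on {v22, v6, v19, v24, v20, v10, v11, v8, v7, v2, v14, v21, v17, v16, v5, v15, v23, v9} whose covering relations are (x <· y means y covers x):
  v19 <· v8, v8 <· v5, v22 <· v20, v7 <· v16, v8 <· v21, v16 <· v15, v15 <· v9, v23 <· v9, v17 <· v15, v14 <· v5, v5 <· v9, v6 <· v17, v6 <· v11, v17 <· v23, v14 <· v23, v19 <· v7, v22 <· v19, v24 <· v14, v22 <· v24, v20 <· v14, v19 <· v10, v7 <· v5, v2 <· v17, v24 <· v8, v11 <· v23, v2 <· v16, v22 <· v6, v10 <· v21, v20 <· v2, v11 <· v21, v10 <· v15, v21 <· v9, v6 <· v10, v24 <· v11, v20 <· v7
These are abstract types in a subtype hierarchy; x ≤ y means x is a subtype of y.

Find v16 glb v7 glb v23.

Common lower bounds of {v16, v7, v23}: v20, v22.
The greatest among these is v20.

v20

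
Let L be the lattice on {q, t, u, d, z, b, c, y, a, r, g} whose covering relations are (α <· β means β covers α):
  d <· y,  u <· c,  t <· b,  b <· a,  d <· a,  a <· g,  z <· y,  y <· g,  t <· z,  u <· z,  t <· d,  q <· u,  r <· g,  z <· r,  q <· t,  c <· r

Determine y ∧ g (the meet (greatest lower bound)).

Common lower bounds of {y, g}: d, q, t, u, y, z.
The greatest among these is y.

y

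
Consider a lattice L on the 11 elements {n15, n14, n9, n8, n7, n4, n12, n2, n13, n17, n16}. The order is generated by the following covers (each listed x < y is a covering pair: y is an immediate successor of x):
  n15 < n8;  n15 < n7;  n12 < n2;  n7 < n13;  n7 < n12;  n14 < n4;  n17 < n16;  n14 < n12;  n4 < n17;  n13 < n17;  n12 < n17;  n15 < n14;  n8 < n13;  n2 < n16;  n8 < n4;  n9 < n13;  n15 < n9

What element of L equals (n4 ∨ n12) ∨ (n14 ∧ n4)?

n4 ∨ n12 = n17
n14 ∧ n4 = n14
n17 ∨ n14 = n17

n17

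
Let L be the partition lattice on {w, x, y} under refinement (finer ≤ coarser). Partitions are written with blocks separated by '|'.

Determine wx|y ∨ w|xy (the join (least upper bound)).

wxy

Common upper bounds of {wx|y, w|xy}: wxy.
The least among these is wxy.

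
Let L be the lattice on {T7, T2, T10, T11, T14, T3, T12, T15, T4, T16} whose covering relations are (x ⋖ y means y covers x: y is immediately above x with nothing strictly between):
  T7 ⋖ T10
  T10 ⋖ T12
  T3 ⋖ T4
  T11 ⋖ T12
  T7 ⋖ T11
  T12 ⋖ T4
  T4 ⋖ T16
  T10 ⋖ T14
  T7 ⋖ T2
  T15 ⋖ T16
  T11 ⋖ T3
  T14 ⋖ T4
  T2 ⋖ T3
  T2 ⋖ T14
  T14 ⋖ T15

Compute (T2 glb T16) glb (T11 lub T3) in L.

T2 ∧ T16 = T2
T11 ∨ T3 = T3
T2 ∧ T3 = T2

T2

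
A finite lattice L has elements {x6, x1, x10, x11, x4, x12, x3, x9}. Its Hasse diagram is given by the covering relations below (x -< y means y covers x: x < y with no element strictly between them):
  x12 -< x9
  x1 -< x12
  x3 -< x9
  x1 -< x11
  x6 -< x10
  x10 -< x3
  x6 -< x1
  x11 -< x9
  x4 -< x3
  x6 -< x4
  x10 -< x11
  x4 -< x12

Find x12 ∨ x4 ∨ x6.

Common upper bounds of {x12, x4, x6}: x12, x9.
The least among these is x12.

x12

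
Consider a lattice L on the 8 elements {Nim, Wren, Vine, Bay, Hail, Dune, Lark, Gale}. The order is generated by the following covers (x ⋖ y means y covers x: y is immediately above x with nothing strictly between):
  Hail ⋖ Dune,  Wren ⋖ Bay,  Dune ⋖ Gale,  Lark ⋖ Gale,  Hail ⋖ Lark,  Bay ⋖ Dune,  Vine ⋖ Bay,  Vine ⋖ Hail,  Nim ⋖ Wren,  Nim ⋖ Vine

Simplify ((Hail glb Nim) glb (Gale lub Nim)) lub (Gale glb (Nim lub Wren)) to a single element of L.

Hail ∧ Nim = Nim
Gale ∨ Nim = Gale
Nim ∧ Gale = Nim
Nim ∨ Wren = Wren
Gale ∧ Wren = Wren
Nim ∨ Wren = Wren

Wren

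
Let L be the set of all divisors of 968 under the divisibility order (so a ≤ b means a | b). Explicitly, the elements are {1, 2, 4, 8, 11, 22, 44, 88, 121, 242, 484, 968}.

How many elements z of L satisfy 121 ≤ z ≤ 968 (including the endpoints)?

The interval [121, 968] = {121, 242, 484, 968}, which has 4 elements.

4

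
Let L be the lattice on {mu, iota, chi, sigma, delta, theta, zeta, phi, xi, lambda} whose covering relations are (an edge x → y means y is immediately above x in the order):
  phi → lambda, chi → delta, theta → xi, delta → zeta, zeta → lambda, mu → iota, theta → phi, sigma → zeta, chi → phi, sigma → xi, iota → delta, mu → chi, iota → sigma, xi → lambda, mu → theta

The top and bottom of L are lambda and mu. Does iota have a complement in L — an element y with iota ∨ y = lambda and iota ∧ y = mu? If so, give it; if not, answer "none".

Need y with iota ∨ y = lambda and iota ∧ y = mu.
Checking each element gives: phi.

phi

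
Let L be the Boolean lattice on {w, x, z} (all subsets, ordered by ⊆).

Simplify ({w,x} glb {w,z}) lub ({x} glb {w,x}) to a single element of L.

{w,x}

{w,x} ∧ {w,z} = {w}
{x} ∧ {w,x} = {x}
{w} ∨ {x} = {w,x}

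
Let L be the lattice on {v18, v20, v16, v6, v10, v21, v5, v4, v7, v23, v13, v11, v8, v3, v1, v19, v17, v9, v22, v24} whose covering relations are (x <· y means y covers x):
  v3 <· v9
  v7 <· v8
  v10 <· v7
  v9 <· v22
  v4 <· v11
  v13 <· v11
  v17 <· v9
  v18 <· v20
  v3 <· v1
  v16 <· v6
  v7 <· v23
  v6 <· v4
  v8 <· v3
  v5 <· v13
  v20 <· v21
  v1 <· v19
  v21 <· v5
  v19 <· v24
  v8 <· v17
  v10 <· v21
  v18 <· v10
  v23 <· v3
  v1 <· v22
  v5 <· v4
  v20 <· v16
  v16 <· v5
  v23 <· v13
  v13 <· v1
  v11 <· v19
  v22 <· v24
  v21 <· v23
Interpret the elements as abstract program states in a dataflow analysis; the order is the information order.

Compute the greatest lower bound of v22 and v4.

Common lower bounds of {v22, v4}: v10, v16, v18, v20, v21, v5.
The greatest among these is v5.

v5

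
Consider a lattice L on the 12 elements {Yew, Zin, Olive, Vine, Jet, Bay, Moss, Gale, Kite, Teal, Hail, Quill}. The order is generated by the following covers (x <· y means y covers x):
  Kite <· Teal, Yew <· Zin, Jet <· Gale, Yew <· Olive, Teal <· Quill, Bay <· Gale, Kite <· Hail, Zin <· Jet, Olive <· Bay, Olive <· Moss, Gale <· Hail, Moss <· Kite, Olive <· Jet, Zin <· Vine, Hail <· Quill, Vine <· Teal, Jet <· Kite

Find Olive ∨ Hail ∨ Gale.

Common upper bounds of {Olive, Hail, Gale}: Hail, Quill.
The least among these is Hail.

Hail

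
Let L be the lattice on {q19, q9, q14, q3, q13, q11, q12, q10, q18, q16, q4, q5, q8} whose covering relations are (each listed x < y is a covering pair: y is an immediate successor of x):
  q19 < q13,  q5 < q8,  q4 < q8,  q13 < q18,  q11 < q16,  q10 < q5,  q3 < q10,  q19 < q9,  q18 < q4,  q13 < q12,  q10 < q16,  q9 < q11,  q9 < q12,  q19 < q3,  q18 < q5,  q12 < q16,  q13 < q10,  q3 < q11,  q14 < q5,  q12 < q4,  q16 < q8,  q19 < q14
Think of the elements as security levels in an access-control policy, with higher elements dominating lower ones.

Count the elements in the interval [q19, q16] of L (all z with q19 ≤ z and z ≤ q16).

The interval [q19, q16] = {q10, q11, q12, q13, q16, q19, q3, q9}, which has 8 elements.

8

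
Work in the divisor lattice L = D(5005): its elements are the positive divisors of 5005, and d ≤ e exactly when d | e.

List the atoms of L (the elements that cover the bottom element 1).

The atoms are exactly the elements that cover 1: 11, 13, 5, 7.

11, 13, 5, 7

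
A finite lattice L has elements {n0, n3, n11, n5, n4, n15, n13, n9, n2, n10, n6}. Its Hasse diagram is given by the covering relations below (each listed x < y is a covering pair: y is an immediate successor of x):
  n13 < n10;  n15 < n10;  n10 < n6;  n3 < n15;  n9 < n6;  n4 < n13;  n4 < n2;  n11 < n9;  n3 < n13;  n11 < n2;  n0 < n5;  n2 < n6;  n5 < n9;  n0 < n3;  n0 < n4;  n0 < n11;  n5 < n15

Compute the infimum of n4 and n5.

n0

Common lower bounds of {n4, n5}: n0.
The greatest among these is n0.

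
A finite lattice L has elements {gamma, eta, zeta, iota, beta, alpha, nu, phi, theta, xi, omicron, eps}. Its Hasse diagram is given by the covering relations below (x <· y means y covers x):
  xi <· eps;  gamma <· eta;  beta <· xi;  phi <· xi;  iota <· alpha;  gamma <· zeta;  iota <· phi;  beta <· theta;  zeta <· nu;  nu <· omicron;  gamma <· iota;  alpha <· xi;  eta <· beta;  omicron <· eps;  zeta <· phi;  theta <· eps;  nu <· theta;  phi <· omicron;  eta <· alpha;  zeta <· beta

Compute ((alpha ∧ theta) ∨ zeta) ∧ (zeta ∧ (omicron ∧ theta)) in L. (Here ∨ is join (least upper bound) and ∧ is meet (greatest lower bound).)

alpha ∧ theta = eta
eta ∨ zeta = beta
omicron ∧ theta = nu
zeta ∧ nu = zeta
beta ∧ zeta = zeta

zeta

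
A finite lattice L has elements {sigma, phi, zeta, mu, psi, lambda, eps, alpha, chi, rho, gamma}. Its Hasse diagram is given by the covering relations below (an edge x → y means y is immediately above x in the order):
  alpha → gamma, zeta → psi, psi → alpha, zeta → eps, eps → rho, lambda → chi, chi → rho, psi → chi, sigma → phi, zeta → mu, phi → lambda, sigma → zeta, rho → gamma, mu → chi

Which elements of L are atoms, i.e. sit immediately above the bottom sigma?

The atoms are exactly the elements that cover sigma: phi, zeta.

phi, zeta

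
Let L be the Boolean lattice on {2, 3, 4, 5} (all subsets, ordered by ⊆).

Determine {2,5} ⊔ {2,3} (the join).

{2,3,5}

Under ⊆, join is union: {2,5} ∪ {2,3} = {2,3,5}.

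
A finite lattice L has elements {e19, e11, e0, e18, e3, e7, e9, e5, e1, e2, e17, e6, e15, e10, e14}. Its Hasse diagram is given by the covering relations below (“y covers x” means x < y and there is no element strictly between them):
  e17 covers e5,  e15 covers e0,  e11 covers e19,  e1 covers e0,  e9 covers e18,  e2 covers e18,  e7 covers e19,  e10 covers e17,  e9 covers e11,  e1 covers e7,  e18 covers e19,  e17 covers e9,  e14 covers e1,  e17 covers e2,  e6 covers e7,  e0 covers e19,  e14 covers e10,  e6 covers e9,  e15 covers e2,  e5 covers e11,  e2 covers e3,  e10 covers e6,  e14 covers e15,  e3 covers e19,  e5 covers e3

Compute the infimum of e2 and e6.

Common lower bounds of {e2, e6}: e18, e19.
The greatest among these is e18.

e18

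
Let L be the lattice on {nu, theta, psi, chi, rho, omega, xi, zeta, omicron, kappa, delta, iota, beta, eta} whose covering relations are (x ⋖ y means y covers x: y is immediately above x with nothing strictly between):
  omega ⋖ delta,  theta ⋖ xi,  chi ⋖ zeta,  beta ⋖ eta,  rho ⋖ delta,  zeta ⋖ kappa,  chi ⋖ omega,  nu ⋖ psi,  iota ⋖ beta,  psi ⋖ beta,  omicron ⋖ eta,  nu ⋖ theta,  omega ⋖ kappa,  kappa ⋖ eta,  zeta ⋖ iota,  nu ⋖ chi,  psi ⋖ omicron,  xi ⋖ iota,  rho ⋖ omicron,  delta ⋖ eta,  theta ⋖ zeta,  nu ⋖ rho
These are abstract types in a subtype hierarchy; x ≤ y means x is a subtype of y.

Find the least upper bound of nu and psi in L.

Common upper bounds of {nu, psi}: beta, eta, omicron, psi.
The least among these is psi.

psi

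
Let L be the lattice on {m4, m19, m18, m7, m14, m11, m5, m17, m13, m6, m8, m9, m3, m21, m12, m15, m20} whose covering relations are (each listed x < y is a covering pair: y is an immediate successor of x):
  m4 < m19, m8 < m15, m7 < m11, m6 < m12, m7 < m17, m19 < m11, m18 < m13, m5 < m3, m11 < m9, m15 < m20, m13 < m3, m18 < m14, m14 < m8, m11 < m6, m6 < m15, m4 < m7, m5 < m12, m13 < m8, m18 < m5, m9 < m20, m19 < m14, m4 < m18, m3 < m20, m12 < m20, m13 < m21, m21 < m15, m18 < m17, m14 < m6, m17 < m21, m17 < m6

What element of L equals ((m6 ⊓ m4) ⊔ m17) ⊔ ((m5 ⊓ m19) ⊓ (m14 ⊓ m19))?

m17

m6 ∧ m4 = m4
m4 ∨ m17 = m17
m5 ∧ m19 = m4
m14 ∧ m19 = m19
m4 ∧ m19 = m4
m17 ∨ m4 = m17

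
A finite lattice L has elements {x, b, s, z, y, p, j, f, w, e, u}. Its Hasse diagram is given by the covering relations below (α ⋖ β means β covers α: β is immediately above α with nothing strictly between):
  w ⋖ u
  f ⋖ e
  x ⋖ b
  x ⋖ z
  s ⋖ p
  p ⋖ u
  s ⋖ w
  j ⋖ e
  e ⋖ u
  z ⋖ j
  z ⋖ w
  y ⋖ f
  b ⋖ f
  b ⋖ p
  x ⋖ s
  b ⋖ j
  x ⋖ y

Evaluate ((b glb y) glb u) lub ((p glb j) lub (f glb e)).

b ∧ y = x
x ∧ u = x
p ∧ j = b
f ∧ e = f
b ∨ f = f
x ∨ f = f

f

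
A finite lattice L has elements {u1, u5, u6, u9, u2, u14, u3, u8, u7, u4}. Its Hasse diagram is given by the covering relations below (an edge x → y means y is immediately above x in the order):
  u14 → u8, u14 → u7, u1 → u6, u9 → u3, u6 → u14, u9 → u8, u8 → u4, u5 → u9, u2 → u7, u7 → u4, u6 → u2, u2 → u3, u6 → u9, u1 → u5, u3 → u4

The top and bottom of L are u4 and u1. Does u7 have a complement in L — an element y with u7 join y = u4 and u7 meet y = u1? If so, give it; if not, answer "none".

u5

Need y with u7 ∨ y = u4 and u7 ∧ y = u1.
Checking each element gives: u5.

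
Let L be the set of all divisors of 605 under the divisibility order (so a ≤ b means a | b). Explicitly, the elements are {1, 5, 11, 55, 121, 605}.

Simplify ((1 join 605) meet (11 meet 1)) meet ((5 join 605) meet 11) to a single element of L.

1

1 ∨ 605 = 605
11 ∧ 1 = 1
605 ∧ 1 = 1
5 ∨ 605 = 605
605 ∧ 11 = 11
1 ∧ 11 = 1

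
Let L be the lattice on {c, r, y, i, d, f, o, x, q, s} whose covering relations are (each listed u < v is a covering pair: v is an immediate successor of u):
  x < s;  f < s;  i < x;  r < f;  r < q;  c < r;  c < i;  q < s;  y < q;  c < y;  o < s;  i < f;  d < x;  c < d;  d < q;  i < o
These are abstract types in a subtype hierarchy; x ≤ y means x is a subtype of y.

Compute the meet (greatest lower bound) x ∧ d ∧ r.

c

Common lower bounds of {x, d, r}: c.
The greatest among these is c.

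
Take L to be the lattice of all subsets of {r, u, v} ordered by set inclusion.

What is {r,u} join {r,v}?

Common upper bounds of {{r,u}, {r,v}}: {r,u,v}.
The least among these is {r,u,v}.

{r,u,v}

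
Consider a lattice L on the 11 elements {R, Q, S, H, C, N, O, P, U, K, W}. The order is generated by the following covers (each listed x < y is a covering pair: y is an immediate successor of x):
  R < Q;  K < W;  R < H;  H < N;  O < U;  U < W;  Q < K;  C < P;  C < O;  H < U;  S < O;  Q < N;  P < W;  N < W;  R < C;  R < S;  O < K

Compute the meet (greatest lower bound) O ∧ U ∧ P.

C

Common lower bounds of {O, U, P}: C, R.
The greatest among these is C.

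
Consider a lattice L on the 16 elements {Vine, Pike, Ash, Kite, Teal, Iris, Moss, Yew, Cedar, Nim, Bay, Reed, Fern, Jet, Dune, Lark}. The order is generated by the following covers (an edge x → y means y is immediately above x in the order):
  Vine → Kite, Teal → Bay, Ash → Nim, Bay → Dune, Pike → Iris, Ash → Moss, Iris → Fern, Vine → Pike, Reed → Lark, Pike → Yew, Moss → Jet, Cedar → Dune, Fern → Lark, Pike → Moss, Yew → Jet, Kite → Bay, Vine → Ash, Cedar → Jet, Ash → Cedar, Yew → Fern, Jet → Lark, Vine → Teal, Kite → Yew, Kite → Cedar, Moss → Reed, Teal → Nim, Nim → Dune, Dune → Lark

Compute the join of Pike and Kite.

Common upper bounds of {Pike, Kite}: Fern, Jet, Lark, Yew.
The least among these is Yew.

Yew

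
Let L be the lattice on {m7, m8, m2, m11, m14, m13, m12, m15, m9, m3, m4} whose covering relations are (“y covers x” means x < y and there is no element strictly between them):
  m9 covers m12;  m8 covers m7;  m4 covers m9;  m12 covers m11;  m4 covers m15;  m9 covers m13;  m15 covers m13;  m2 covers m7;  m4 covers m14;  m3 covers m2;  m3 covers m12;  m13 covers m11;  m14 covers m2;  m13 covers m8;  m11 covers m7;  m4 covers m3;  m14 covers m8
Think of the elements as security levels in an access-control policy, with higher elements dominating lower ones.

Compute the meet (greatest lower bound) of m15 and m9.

m13

Common lower bounds of {m15, m9}: m11, m13, m7, m8.
The greatest among these is m13.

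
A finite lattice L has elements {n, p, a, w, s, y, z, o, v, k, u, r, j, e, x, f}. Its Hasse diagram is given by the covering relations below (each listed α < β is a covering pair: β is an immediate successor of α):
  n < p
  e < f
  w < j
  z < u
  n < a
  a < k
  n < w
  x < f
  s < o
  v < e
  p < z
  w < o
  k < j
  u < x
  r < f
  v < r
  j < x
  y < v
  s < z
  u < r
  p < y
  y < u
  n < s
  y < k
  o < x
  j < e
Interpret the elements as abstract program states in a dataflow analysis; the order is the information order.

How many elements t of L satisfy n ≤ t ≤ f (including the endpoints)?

The interval [n, f] = {a, e, f, j, k, n, o, p, r, s, u, v, w, x, y, z}, which has 16 elements.

16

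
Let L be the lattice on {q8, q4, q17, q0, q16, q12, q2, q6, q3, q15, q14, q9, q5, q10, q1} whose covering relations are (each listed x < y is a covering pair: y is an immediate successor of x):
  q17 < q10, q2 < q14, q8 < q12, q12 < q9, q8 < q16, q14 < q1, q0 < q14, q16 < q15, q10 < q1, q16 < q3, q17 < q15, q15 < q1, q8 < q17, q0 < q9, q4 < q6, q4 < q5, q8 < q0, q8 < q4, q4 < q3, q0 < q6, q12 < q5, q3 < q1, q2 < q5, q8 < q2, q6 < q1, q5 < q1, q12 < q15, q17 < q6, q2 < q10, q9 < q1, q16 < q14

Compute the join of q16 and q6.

Common upper bounds of {q16, q6}: q1.
The least among these is q1.

q1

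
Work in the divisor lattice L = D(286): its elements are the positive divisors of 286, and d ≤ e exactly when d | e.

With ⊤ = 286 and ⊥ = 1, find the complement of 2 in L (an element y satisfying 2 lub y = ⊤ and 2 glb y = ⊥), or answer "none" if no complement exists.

143

Need y with 2 ∨ y = 286 and 2 ∧ y = 1.
Checking each element gives: 143.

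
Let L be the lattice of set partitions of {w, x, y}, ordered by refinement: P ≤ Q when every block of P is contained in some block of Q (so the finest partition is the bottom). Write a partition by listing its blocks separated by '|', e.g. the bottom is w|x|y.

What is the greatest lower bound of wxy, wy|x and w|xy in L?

w|x|y

Common lower bounds of {wxy, wy|x, w|xy}: w|x|y.
The greatest among these is w|x|y.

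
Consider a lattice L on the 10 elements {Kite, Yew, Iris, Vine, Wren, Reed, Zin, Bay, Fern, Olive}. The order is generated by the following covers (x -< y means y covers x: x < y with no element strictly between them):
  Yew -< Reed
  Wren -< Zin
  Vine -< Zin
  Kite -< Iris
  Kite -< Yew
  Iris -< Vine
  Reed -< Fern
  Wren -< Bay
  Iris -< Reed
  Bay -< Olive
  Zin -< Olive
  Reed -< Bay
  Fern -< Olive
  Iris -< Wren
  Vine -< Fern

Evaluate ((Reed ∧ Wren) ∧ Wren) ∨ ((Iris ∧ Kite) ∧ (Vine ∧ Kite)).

Reed ∧ Wren = Iris
Iris ∧ Wren = Iris
Iris ∧ Kite = Kite
Vine ∧ Kite = Kite
Kite ∧ Kite = Kite
Iris ∨ Kite = Iris

Iris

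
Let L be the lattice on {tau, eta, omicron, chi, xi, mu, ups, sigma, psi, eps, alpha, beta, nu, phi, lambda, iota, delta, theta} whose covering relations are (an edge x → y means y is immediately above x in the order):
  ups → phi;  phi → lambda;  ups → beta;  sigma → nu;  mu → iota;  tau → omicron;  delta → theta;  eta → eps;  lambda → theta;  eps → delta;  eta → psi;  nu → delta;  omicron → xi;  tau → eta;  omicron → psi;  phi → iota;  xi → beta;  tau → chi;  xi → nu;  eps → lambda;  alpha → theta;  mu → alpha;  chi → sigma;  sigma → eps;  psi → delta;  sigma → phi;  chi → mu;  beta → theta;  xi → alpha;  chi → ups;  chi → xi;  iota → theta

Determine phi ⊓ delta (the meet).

sigma

Common lower bounds of {phi, delta}: chi, sigma, tau.
The greatest among these is sigma.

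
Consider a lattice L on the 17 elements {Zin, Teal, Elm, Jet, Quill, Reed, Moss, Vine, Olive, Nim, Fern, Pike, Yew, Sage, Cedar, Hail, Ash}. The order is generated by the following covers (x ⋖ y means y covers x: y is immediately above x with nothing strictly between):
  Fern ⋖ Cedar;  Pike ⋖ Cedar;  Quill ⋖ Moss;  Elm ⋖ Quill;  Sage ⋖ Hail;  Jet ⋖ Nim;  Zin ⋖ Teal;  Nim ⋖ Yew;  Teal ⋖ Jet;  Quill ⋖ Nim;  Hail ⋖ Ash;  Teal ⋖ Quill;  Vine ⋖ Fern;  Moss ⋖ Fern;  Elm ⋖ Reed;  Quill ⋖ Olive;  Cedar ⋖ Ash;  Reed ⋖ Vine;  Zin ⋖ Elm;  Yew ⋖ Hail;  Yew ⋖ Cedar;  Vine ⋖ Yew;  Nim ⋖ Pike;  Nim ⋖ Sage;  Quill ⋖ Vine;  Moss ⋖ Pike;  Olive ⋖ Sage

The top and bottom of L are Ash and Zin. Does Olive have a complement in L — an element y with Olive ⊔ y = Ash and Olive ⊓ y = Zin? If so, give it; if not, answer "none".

none

For every candidate y, either Olive ∨ y ≠ Ash or Olive ∧ y ≠ Zin; no complement exists.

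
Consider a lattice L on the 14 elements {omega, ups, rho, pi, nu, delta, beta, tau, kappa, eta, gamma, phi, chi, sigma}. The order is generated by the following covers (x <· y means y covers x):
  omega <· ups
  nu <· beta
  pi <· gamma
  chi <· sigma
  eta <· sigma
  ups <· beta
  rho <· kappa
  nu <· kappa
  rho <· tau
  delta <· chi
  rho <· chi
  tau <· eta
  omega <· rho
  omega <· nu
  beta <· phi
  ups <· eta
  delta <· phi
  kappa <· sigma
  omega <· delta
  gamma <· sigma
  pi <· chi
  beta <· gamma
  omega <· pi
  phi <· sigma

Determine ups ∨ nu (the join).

Common upper bounds of {ups, nu}: beta, gamma, phi, sigma.
The least among these is beta.

beta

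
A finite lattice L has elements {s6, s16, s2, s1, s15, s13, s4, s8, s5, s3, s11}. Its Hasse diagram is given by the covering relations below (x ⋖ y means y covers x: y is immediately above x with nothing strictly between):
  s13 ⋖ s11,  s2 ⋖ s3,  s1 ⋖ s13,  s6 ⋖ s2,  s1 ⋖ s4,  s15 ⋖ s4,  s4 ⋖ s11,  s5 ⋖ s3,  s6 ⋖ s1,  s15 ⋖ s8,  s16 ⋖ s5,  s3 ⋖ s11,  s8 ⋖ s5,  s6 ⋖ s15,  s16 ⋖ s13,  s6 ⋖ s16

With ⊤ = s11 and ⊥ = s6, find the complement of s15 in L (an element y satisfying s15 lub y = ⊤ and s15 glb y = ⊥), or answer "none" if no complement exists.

Need y with s15 ∨ y = s11 and s15 ∧ y = s6.
Checking each element gives: s13.

s13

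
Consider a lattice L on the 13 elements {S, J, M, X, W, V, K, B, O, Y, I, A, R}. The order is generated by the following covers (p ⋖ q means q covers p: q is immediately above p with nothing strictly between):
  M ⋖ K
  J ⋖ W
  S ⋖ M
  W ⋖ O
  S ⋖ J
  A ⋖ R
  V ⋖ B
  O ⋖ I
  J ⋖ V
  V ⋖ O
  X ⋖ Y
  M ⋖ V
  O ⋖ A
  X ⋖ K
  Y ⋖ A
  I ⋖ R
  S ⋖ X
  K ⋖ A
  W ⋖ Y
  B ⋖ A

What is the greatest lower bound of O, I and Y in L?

Common lower bounds of {O, I, Y}: J, S, W.
The greatest among these is W.

W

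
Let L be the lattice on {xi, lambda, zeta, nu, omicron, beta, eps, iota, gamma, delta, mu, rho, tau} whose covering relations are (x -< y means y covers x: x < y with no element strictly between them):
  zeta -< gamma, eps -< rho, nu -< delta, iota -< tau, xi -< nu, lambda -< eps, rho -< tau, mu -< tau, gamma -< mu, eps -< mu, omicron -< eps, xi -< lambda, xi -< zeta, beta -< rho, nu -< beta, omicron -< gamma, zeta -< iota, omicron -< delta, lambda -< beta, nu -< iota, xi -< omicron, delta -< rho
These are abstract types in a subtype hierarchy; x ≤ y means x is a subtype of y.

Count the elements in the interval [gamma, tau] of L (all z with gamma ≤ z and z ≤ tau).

The interval [gamma, tau] = {gamma, mu, tau}, which has 3 elements.

3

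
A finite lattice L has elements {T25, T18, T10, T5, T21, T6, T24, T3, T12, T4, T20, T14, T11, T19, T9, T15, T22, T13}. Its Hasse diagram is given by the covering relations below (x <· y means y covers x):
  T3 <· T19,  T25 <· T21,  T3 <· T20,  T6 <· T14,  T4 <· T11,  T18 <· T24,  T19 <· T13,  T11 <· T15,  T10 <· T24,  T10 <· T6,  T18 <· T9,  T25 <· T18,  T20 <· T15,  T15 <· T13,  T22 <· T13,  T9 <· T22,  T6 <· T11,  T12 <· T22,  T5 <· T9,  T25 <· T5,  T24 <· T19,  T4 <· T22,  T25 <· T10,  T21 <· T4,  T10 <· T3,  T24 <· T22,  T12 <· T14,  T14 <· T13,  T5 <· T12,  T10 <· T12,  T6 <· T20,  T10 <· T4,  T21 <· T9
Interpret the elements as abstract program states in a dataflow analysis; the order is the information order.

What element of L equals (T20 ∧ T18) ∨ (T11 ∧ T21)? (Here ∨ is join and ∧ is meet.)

T20 ∧ T18 = T25
T11 ∧ T21 = T21
T25 ∨ T21 = T21

T21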